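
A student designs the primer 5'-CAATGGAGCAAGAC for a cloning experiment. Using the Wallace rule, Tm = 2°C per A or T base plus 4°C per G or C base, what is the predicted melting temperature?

42°C

Scanning the sequence gives T=1, G=4, A=6, C=3.
AT pairs contribute 7, GC pairs contribute 7.
Tm = 2(7) + 4(7) = 14 + 28 = 42°C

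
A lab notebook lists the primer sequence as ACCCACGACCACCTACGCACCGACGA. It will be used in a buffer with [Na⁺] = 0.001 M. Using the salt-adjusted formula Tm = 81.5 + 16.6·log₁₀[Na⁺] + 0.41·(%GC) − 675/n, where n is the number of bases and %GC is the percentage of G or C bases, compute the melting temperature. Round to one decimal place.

32.5°C

Length n = 26. Scanning the sequence gives T=1, A=8, G=4, C=13.
G+C = 17, so %GC = 17/26 × 100 = 65.385%
Salt term: 16.6 × (-3) = -49.8
GC term: 0.41 × 65.385 = 26.808; length term: −675/26 = −25.962
Tm = 81.5 + (-49.8) + 26.808 − 25.962 = 32.546 → 32.5°C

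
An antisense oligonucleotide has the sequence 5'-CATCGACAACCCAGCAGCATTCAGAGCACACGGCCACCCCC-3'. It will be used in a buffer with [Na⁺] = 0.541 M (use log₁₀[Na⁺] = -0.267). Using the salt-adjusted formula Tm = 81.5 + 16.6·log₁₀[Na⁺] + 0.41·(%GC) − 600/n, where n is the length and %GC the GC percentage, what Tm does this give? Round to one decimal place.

88.4°C

Length n = 41. Base counts: A=12, G=7, C=19, T=3
G+C = 26, so %GC = 26/41 × 100 = 63.415%
Salt term: 16.6 × (-0.267) = -4.432
GC term: 0.41 × 63.415 = 26; length term: −600/41 = −14.634
Tm = 81.5 + (-4.432) + 26 − 14.634 = 88.434 → 88.4°C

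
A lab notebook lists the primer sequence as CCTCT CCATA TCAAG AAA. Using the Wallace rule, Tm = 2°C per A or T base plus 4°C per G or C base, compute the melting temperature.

Scanning the sequence gives C=6, G=1, A=7, T=4.
AT pairs contribute 11, GC pairs contribute 7.
Tm = 2×11 + 4×7 = 50°C

50°C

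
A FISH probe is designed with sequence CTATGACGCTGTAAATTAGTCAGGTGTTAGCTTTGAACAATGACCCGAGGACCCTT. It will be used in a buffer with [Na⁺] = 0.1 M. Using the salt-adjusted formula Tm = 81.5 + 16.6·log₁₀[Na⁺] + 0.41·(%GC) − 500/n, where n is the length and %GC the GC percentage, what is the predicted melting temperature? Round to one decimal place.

Length n = 56. G=13, C=12, T=16, A=15
G+C = 25, so %GC = 25/56 × 100 = 44.643%
Salt term: 16.6 × (-1) = -16.6
GC term: 0.41 × 44.643 = 18.304; length term: −500/56 = −8.929
Tm = 81.5 + (-16.6) + 18.304 − 8.929 = 74.275 → 74.3°C

74.3°C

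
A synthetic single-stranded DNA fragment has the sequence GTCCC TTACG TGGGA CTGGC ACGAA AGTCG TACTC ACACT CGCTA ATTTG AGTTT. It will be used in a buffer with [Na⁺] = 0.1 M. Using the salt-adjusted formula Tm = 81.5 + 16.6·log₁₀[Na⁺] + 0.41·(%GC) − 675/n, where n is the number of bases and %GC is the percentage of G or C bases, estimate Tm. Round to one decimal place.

72.8°C

Length n = 55. Counting bases: A=12, C=14, T=16, G=13
G+C = 27, so %GC = 27/55 × 100 = 49.091%
Salt term: 16.6 × (-1) = -16.6
GC term: 0.41 × 49.091 = 20.127; length term: −675/55 = −12.273
Tm = 81.5 + (-16.6) + 20.127 − 12.273 = 72.754 → 72.8°C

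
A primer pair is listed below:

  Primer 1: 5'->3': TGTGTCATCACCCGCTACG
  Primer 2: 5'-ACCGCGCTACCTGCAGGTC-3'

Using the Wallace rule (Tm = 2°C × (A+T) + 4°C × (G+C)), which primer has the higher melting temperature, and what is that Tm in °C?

Primer 1: A+T=8, G+C=11 → Tm = 2(8)+4(11) = 60°C
Primer 2: A+T=6, G+C=13 → Tm = 2(6)+4(13) = 64°C
60°C vs 64°C → primer 2 is higher.

Primer 2, 64°C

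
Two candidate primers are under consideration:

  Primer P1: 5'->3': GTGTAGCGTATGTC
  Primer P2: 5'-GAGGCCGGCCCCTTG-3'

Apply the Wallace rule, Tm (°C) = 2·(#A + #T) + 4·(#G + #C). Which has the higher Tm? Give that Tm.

Primer P1: A+T=7, G+C=7 → Tm = 2(7)+4(7) = 42°C
Primer P2: A+T=3, G+C=12 → Tm = 2(3)+4(12) = 54°C
42°C vs 54°C → primer P2 is higher.

Primer P2, 54°C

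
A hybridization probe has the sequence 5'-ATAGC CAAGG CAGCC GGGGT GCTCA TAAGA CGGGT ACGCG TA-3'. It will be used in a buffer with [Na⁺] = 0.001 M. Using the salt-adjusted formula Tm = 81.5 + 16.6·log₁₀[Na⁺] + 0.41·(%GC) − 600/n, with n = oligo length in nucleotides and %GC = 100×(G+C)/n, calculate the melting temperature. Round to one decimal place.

Length n = 42. A=11, T=6, G=15, C=10
G+C = 25, so %GC = 25/42 × 100 = 59.524%
Salt term: 16.6 × (-3) = -49.8
GC term: 0.41 × 59.524 = 24.405; length term: −600/42 = −14.286
Tm = 81.5 + (-49.8) + 24.405 − 14.286 = 41.819 → 41.8°C

41.8°C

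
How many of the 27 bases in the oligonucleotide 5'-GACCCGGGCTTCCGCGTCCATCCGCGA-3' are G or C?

Base counts: C=12, T=4, G=8, A=3
G+C = 8 + 12 = 20

20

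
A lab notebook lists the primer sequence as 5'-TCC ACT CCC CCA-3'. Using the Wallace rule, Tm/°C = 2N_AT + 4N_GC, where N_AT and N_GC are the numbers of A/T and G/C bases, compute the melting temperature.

40°C

C=8, T=2, G=0, A=2
AT pairs contribute 4, GC pairs contribute 8.
Tm = 2(4) + 4(8) = 8 + 32 = 40°C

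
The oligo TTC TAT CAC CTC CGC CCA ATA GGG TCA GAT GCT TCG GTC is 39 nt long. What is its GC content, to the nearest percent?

54%

Scanning the sequence gives G=8, T=11, A=7, C=13.
G+C = 8 + 13 = 21 out of 39 bases
%GC = 21/39 × 100 = 53.85% ≈ 54%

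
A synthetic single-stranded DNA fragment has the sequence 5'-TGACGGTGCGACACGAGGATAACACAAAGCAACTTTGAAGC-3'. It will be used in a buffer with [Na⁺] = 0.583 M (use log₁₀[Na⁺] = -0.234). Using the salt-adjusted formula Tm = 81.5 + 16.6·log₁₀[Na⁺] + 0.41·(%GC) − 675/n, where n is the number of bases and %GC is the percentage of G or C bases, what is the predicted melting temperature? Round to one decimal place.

Length n = 41. Counting bases: G=11, A=15, T=6, C=9
G+C = 20, so %GC = 20/41 × 100 = 48.78%
Salt term: 16.6 × (-0.234) = -3.884
GC term: 0.41 × 48.78 = 20; length term: −675/41 = −16.463
Tm = 81.5 + (-3.884) + 20 − 16.463 = 81.153 → 81.2°C

81.2°C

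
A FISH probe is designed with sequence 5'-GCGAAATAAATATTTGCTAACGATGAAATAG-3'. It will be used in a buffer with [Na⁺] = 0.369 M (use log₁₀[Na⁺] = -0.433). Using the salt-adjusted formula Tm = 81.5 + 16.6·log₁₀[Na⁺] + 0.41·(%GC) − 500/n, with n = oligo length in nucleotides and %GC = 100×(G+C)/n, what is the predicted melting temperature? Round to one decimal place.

70.1°C

Length n = 31. Scanning the sequence gives G=6, A=14, T=8, C=3.
G+C = 9, so %GC = 9/31 × 100 = 29.032%
Salt term: 16.6 × (-0.433) = -7.188
GC term: 0.41 × 29.032 = 11.903; length term: −500/31 = −16.129
Tm = 81.5 + (-7.188) + 11.903 − 16.129 = 70.086 → 70.1°C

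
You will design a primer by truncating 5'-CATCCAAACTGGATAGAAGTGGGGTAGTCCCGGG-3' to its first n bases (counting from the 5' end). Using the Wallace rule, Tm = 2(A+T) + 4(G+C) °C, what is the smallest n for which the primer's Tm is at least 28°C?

First 9 bases: CATCCAAAC → Tm = 26°C (< 28°C)
First 10 bases: CATCCAAACT → Tm = 28°C (≥ 28°C)
Each additional base adds 2°C (A/T) or 4°C (G/C), so Tm is non-decreasing in n; n = 10 is the first length to reach 28°C.

n = 10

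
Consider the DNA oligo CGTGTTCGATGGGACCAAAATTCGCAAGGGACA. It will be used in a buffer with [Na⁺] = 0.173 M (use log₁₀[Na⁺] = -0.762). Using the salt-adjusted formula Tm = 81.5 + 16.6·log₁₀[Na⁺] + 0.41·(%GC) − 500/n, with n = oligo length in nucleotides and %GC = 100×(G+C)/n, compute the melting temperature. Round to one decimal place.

Length n = 33. Scanning the sequence gives G=10, A=10, C=7, T=6.
G+C = 17, so %GC = 17/33 × 100 = 51.515%
Salt term: 16.6 × (-0.762) = -12.649
GC term: 0.41 × 51.515 = 21.121; length term: −500/33 = −15.152
Tm = 81.5 + (-12.649) + 21.121 − 15.152 = 74.82 → 74.8°C

74.8°C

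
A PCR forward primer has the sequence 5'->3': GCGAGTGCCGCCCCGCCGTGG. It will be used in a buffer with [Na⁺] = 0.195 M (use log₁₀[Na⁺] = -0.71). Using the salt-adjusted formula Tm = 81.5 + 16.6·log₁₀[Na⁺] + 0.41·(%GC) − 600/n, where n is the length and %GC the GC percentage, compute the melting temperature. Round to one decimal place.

Length n = 21. Base counts: C=9, G=9, A=1, T=2
G+C = 18, so %GC = 18/21 × 100 = 85.714%
Salt term: 16.6 × (-0.71) = -11.786
GC term: 0.41 × 85.714 = 35.143; length term: −600/21 = −28.571
Tm = 81.5 + (-11.786) + 35.143 − 28.571 = 76.286 → 76.3°C

76.3°C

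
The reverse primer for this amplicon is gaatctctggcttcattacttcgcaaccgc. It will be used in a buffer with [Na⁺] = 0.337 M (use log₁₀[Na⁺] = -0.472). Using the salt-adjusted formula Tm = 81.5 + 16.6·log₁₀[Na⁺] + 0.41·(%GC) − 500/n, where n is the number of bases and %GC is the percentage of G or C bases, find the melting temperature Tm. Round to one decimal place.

Length n = 30. T=9, C=10, G=5, A=6
G+C = 15, so %GC = 15/30 × 100 = 50%
Salt term: 16.6 × (-0.472) = -7.835
GC term: 0.41 × 50 = 20.5; length term: −500/30 = −16.667
Tm = 81.5 + (-7.835) + 20.5 − 16.667 = 77.498 → 77.5°C

77.5°C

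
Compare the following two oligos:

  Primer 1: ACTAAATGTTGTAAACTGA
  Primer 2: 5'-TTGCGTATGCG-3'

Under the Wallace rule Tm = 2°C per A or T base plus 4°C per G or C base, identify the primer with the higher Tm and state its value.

Primer 1: A+T=14, G+C=5 → Tm = 2(14)+4(5) = 48°C
Primer 2: A+T=5, G+C=6 → Tm = 2(5)+4(6) = 34°C
48°C vs 34°C → primer 1 is higher.

Primer 1, 48°C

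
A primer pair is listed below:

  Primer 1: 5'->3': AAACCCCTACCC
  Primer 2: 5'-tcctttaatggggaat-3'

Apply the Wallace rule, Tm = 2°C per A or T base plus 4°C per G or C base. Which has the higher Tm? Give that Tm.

Primer 1: A+T=5, G+C=7 → Tm = 2(5)+4(7) = 38°C
Primer 2: A+T=10, G+C=6 → Tm = 2(10)+4(6) = 44°C
38°C vs 44°C → primer 2 is higher.

Primer 2, 44°C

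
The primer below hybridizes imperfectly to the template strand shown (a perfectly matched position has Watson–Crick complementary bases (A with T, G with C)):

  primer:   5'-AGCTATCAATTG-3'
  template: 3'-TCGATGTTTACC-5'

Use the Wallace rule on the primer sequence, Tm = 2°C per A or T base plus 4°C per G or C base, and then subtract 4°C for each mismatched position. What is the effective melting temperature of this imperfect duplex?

Primer base counts: A=4, T=4, G=2, C=2 → A+T=8, G+C=4
Perfect-match Tm = 2(8) + 4(4) = 16 + 16 = 32°C
Mismatches (positions where the bases are not complementary): 3 (at positions 6, 7, 11)
Effective Tm = 32 − 3×4 = 32 − 12 = 20°C

20°C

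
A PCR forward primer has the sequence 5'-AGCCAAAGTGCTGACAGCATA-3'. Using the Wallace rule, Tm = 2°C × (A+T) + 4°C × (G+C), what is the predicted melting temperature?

Counting bases: A=8, G=5, T=3, C=5
A+T = 11, G+C = 10
Tm = 4·10 + 2·11 = 40 + 22 = 62°C

62°C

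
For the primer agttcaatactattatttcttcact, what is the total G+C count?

6

Counting bases: T=12, C=5, G=1, A=7
G+C = 1 + 5 = 6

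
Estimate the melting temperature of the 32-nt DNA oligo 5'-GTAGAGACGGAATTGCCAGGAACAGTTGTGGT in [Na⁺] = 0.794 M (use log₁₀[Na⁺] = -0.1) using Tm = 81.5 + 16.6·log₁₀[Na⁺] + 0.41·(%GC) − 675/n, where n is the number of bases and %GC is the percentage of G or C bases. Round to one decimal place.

79.2°C

Length n = 32. Counting bases: G=12, A=9, T=7, C=4
G+C = 16, so %GC = 16/32 × 100 = 50%
Salt term: 16.6 × (-0.1) = -1.66
GC term: 0.41 × 50 = 20.5; length term: −675/32 = −21.094
Tm = 81.5 + (-1.66) + 20.5 − 21.094 = 79.246 → 79.2°C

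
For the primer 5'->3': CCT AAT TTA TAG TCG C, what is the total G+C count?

Counting bases: A=4, C=4, G=2, T=6
Total G or C: 2 + 4 = 6

6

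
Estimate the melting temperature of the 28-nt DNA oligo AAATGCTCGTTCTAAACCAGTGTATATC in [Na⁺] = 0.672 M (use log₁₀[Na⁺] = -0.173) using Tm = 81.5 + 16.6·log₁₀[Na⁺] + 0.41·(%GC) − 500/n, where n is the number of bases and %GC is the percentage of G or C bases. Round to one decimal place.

75.4°C

Length n = 28. Base counts: A=9, C=6, T=9, G=4
G+C = 10, so %GC = 10/28 × 100 = 35.714%
Salt term: 16.6 × (-0.173) = -2.872
GC term: 0.41 × 35.714 = 14.643; length term: −500/28 = −17.857
Tm = 81.5 + (-2.872) + 14.643 − 17.857 = 75.414 → 75.4°C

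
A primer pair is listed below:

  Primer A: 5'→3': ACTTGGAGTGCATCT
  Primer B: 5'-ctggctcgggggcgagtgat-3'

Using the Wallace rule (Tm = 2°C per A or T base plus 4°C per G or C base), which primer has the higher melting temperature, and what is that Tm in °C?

Primer A: A+T=8, G+C=7 → Tm = 2(8)+4(7) = 44°C
Primer B: A+T=6, G+C=14 → Tm = 2(6)+4(14) = 68°C
44°C vs 68°C → primer B is higher.

Primer B, 68°C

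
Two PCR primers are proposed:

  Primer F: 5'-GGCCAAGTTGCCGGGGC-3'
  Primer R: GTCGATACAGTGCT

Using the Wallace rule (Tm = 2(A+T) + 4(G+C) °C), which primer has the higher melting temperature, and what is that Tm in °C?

Primer F, 60°C

Primer F: A+T=4, G+C=13 → Tm = 2(4)+4(13) = 60°C
Primer R: A+T=7, G+C=7 → Tm = 2(7)+4(7) = 42°C
60°C vs 42°C → primer F is higher.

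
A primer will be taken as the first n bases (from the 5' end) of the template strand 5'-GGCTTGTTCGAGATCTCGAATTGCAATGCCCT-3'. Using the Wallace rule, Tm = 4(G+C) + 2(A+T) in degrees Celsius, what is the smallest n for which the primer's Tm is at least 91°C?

First 30 bases: GGCTTGTTCGAGATCTCGAATTGCAATGCC → Tm = 90°C (< 91°C)
First 31 bases: GGCTTGTTCGAGATCTCGAATTGCAATGCCC → Tm = 94°C (≥ 91°C)
Each additional base adds 2°C (A/T) or 4°C (G/C), so Tm is non-decreasing in n; n = 31 is the first length to reach 91°C.

n = 31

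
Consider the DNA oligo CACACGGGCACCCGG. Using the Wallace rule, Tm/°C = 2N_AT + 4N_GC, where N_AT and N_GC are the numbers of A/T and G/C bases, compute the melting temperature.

Base counts: A=3, G=5, C=7, T=0
AT pairs contribute 3, GC pairs contribute 12.
Tm = 4·12 + 2·3 = 48 + 6 = 54°C

54°C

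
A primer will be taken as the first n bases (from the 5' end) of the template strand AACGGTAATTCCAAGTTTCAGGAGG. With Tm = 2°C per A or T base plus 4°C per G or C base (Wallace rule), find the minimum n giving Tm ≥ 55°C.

First 20 bases: AACGGTAATTCCAAGTTTCA → Tm = 54°C (< 55°C)
First 21 bases: AACGGTAATTCCAAGTTTCAG → Tm = 58°C (≥ 55°C)
Each additional base adds 2°C (A/T) or 4°C (G/C), so Tm is non-decreasing in n; n = 21 is the first length to reach 55°C.

n = 21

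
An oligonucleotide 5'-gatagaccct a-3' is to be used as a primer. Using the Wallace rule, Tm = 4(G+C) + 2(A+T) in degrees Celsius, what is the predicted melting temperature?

32°C

Scanning the sequence gives T=2, G=2, A=4, C=3.
So N_AT = 6 and N_GC = 5.
Tm = 4·5 + 2·6 = 20 + 12 = 32°C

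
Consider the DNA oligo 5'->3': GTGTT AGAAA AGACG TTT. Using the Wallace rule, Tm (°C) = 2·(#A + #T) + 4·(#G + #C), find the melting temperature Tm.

48°C

Base counts: A=6, T=6, C=1, G=5
AT pairs contribute 12, GC pairs contribute 6.
Tm = 2(12) + 4(6) = 24 + 24 = 48°C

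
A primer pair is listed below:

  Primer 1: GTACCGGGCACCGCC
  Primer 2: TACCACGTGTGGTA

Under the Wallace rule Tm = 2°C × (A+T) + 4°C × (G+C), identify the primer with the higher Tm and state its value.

Primer 1, 54°C

Primer 1: A+T=3, G+C=12 → Tm = 2(3)+4(12) = 54°C
Primer 2: A+T=7, G+C=7 → Tm = 2(7)+4(7) = 42°C
54°C vs 42°C → primer 1 is higher.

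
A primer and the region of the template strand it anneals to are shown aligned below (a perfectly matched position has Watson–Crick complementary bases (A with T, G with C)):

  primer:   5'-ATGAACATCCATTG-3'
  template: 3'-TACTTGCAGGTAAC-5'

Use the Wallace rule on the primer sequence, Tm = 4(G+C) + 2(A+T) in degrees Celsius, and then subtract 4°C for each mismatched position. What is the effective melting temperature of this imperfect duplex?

34°C

Primer base counts: A=5, T=4, G=2, C=3 → A+T=9, G+C=5
Perfect-match Tm = 2(9) + 4(5) = 18 + 20 = 38°C
Mismatches (positions where the bases are not complementary): 1 (at position 7)
Effective Tm = 38 − 1×4 = 38 − 4 = 34°C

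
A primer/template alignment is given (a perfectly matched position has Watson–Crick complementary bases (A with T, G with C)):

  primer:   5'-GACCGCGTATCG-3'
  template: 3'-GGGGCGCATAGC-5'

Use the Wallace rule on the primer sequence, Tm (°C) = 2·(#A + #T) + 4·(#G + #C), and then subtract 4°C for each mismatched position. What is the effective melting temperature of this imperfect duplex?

32°C

Primer base counts: A=2, T=2, G=4, C=4 → A+T=4, G+C=8
Perfect-match Tm = 2(4) + 4(8) = 8 + 32 = 40°C
Mismatches (positions where the bases are not complementary): 2 (at positions 1, 2)
Effective Tm = 40 − 2×4 = 40 − 8 = 32°C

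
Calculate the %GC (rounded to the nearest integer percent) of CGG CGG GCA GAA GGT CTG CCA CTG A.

68%

A=5, G=10, T=3, C=7
G+C = 10 + 7 = 17 out of 25 bases
%GC = 17/25 × 100 = 68% ≈ 68%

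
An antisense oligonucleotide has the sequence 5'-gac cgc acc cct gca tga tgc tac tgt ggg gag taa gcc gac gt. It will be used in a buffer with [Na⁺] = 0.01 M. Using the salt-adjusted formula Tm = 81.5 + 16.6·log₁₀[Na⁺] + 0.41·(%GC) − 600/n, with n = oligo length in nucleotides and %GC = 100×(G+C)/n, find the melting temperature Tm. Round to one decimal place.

Length n = 44. Base counts: A=9, G=14, C=13, T=8
G+C = 27, so %GC = 27/44 × 100 = 61.364%
Salt term: 16.6 × (-2) = -33.2
GC term: 0.41 × 61.364 = 25.159; length term: −600/44 = −13.636
Tm = 81.5 + (-33.2) + 25.159 − 13.636 = 59.823 → 59.8°C

59.8°C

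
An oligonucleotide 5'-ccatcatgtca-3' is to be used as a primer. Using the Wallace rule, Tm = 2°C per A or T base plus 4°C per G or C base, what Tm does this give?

Counting bases: A=3, C=4, G=1, T=3
AT pairs contribute 6, GC pairs contribute 5.
Tm = 4·5 + 2·6 = 20 + 12 = 32°C

32°C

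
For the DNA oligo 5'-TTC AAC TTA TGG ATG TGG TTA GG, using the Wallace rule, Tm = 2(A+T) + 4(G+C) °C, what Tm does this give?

Counting bases: C=2, T=9, A=5, G=7
A+T = 14, G+C = 9
Tm = 2×14 + 4×9 = 64°C

64°C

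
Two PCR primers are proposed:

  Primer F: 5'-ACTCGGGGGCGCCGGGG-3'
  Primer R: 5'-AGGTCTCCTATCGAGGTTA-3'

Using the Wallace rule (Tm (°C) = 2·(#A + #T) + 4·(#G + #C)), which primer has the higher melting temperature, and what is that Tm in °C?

Primer F: A+T=2, G+C=15 → Tm = 2(2)+4(15) = 64°C
Primer R: A+T=10, G+C=9 → Tm = 2(10)+4(9) = 56°C
64°C vs 56°C → primer F is higher.

Primer F, 64°C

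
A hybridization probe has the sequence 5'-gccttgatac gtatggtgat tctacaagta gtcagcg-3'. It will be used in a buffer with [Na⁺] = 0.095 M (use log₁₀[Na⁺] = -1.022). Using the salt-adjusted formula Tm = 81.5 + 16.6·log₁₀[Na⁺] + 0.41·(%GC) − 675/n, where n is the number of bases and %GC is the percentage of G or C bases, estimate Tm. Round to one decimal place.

65.1°C

Length n = 37. Counting bases: G=10, A=9, T=11, C=7
G+C = 17, so %GC = 17/37 × 100 = 45.946%
Salt term: 16.6 × (-1.022) = -16.965
GC term: 0.41 × 45.946 = 18.838; length term: −675/37 = −18.243
Tm = 81.5 + (-16.965) + 18.838 − 18.243 = 65.13 → 65.1°C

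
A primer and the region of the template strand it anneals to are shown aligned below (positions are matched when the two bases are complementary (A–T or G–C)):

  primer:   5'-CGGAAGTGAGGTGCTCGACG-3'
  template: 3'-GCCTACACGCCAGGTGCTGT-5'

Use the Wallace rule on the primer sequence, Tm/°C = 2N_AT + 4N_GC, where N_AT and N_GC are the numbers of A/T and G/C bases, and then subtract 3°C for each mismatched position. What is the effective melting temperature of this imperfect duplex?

51°C

Primer base counts: A=4, T=3, G=9, C=4 → A+T=7, G+C=13
Perfect-match Tm = 2(7) + 4(13) = 14 + 52 = 66°C
Mismatches (positions where the bases are not complementary): 5 (at positions 5, 9, 13, 15, 20)
Effective Tm = 66 − 5×3 = 66 − 15 = 51°C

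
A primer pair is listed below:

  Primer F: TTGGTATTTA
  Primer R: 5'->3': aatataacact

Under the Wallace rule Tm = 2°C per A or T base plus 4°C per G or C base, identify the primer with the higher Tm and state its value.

Primer R, 26°C

Primer F: A+T=8, G+C=2 → Tm = 2(8)+4(2) = 24°C
Primer R: A+T=9, G+C=2 → Tm = 2(9)+4(2) = 26°C
24°C vs 26°C → primer R is higher.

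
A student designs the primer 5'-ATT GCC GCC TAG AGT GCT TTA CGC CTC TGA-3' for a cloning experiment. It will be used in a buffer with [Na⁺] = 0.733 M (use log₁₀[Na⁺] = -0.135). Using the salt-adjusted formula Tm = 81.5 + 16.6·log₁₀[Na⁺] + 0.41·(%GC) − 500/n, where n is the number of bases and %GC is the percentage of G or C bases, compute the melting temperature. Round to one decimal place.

Length n = 30. Counting bases: A=5, C=9, T=9, G=7
G+C = 16, so %GC = 16/30 × 100 = 53.333%
Salt term: 16.6 × (-0.135) = -2.241
GC term: 0.41 × 53.333 = 21.867; length term: −500/30 = −16.667
Tm = 81.5 + (-2.241) + 21.867 − 16.667 = 84.459 → 84.5°C

84.5°C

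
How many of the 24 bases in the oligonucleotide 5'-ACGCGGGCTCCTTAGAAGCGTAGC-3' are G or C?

15

A=5, C=7, T=4, G=8
Total G or C: 8 + 7 = 15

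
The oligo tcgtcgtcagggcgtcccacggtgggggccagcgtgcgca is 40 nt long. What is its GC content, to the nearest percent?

75%

Base counts: T=6, A=4, G=17, C=13
G+C = 17 + 13 = 30 out of 40 bases
%GC = 30/40 × 100 = 75% ≈ 75%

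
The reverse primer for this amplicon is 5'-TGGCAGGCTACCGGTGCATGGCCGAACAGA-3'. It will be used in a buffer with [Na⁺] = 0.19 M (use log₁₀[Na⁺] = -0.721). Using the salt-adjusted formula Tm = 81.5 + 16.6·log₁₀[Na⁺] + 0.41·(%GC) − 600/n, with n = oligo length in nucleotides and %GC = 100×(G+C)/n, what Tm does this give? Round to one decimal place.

75.5°C

Length n = 30. Scanning the sequence gives C=8, A=7, G=11, T=4.
G+C = 19, so %GC = 19/30 × 100 = 63.333%
Salt term: 16.6 × (-0.721) = -11.969
GC term: 0.41 × 63.333 = 25.967; length term: −600/30 = −20
Tm = 81.5 + (-11.969) + 25.967 − 20 = 75.498 → 75.5°C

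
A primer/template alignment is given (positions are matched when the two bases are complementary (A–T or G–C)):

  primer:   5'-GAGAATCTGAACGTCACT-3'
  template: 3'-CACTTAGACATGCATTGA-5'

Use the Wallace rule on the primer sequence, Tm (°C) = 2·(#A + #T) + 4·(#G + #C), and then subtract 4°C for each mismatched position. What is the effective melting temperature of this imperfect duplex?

40°C

Primer base counts: A=6, T=4, G=4, C=4 → A+T=10, G+C=8
Perfect-match Tm = 2(10) + 4(8) = 20 + 32 = 52°C
Mismatches (positions where the bases are not complementary): 3 (at positions 2, 10, 15)
Effective Tm = 52 − 3×4 = 52 − 12 = 40°C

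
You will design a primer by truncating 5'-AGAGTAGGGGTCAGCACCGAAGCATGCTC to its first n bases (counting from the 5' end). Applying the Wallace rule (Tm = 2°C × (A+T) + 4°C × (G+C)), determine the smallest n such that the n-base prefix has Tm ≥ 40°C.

First 12 bases: AGAGTAGGGGTC → Tm = 38°C (< 40°C)
First 13 bases: AGAGTAGGGGTCA → Tm = 40°C (≥ 40°C)
Each additional base adds 2°C (A/T) or 4°C (G/C), so Tm is non-decreasing in n; n = 13 is the first length to reach 40°C.

n = 13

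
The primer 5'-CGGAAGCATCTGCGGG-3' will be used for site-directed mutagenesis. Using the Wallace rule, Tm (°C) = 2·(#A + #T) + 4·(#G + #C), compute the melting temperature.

Scanning the sequence gives G=7, A=3, C=4, T=2.
A+T = 5, G+C = 11
Tm = 2×5 + 4×11 = 54°C

54°C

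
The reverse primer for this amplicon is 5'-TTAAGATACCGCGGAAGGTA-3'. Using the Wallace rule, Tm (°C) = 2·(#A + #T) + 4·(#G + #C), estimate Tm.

58°C

Scanning the sequence gives G=6, A=7, T=4, C=3.
So N_AT = 11 and N_GC = 9.
Tm = 2×11 + 4×9 = 58°C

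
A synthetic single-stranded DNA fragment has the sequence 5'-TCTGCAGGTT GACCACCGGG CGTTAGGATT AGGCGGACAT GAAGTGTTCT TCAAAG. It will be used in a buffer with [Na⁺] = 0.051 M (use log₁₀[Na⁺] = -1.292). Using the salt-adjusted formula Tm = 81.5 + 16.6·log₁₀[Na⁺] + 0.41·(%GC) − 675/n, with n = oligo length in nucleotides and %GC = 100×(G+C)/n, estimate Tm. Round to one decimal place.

Length n = 56. T=14, C=11, A=13, G=18
G+C = 29, so %GC = 29/56 × 100 = 51.786%
Salt term: 16.6 × (-1.292) = -21.447
GC term: 0.41 × 51.786 = 21.232; length term: −675/56 = −12.054
Tm = 81.5 + (-21.447) + 21.232 − 12.054 = 69.231 → 69.2°C

69.2°C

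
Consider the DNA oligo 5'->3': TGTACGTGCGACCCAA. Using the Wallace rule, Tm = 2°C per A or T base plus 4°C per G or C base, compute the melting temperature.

Base counts: C=5, T=3, G=4, A=4
So N_AT = 7 and N_GC = 9.
Tm = 2(7) + 4(9) = 14 + 36 = 50°C

50°C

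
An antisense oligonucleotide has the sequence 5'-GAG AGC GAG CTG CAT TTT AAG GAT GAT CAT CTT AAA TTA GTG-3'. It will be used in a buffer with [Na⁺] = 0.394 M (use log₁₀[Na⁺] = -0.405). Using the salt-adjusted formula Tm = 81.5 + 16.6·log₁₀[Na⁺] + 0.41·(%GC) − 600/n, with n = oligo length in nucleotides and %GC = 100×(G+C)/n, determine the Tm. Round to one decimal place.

Length n = 42. Counting bases: G=11, C=5, A=13, T=13
G+C = 16, so %GC = 16/42 × 100 = 38.095%
Salt term: 16.6 × (-0.405) = -6.723
GC term: 0.41 × 38.095 = 15.619; length term: −600/42 = −14.286
Tm = 81.5 + (-6.723) + 15.619 − 14.286 = 76.11 → 76.1°C

76.1°C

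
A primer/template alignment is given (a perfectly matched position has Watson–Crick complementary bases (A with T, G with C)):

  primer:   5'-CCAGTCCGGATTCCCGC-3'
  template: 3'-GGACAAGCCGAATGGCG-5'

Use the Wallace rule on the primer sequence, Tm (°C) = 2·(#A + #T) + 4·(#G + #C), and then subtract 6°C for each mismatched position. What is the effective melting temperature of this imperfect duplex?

34°C

Primer base counts: A=2, T=3, G=4, C=8 → A+T=5, G+C=12
Perfect-match Tm = 2(5) + 4(12) = 10 + 48 = 58°C
Mismatches (positions where the bases are not complementary): 4 (at positions 3, 6, 10, 13)
Effective Tm = 58 − 4×6 = 58 − 24 = 34°C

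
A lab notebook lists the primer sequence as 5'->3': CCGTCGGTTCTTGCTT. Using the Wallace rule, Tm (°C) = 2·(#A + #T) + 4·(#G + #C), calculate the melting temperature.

Scanning the sequence gives G=4, A=0, T=7, C=5.
AT pairs contribute 7, GC pairs contribute 9.
Tm = 2(7) + 4(9) = 14 + 36 = 50°C

50°C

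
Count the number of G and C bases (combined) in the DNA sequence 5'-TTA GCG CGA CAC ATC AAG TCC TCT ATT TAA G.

13

A=9, T=9, C=8, G=5
G+C = 5 + 8 = 13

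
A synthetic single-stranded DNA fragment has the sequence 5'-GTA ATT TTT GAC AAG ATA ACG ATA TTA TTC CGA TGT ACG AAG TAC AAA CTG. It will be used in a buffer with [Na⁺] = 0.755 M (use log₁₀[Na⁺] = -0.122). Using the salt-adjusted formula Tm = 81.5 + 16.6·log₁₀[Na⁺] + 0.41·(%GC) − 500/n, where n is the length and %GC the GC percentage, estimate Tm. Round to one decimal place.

82.5°C

Length n = 51. Scanning the sequence gives A=19, C=7, G=9, T=16.
G+C = 16, so %GC = 16/51 × 100 = 31.373%
Salt term: 16.6 × (-0.122) = -2.025
GC term: 0.41 × 31.373 = 12.863; length term: −500/51 = −9.804
Tm = 81.5 + (-2.025) + 12.863 − 9.804 = 82.534 → 82.5°C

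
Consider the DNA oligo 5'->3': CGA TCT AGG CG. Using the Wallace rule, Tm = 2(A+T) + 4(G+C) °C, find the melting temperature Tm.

36°C

Scanning the sequence gives G=4, C=3, A=2, T=2.
A+T = 4, G+C = 7
Tm = 2(4) + 4(7) = 8 + 28 = 36°C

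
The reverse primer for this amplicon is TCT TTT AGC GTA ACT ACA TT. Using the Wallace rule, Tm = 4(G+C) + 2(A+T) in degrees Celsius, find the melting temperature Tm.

Counting bases: T=9, C=4, A=5, G=2
A+T = 14, G+C = 6
Tm = 2×14 + 4×6 = 52°C

52°C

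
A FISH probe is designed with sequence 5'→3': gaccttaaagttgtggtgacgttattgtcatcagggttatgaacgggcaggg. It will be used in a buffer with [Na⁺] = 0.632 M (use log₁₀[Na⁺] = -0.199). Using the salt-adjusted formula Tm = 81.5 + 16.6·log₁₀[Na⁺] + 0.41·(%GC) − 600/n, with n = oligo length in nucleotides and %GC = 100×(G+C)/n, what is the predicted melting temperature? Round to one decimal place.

86.4°C

Length n = 52. Scanning the sequence gives T=15, G=18, A=12, C=7.
G+C = 25, so %GC = 25/52 × 100 = 48.077%
Salt term: 16.6 × (-0.199) = -3.303
GC term: 0.41 × 48.077 = 19.712; length term: −600/52 = −11.538
Tm = 81.5 + (-3.303) + 19.712 − 11.538 = 86.371 → 86.4°C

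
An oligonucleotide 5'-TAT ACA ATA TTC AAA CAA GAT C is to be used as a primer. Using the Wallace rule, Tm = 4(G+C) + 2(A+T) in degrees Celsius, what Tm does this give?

54°C

A=11, C=4, T=6, G=1
So N_AT = 17 and N_GC = 5.
Tm = 4·5 + 2·17 = 20 + 34 = 54°C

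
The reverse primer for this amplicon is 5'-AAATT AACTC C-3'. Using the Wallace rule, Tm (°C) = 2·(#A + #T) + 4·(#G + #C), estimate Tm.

Base counts: T=3, G=0, C=3, A=5
A+T = 8, G+C = 3
Tm = 2×8 + 4×3 = 28°C

28°C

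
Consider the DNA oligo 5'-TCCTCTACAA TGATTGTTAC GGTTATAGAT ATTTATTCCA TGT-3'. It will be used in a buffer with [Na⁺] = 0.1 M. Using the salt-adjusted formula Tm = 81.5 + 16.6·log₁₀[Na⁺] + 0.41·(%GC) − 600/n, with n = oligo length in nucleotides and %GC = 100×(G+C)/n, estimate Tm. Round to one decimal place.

Length n = 43. Counting bases: A=11, G=6, C=7, T=19
G+C = 13, so %GC = 13/43 × 100 = 30.233%
Salt term: 16.6 × (-1) = -16.6
GC term: 0.41 × 30.233 = 12.396; length term: −600/43 = −13.953
Tm = 81.5 + (-16.6) + 12.396 − 13.953 = 63.343 → 63.3°C

63.3°C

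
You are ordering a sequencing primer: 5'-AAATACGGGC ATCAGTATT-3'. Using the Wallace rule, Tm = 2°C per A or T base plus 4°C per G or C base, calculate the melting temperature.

Base counts: G=4, T=5, C=3, A=7
So N_AT = 12 and N_GC = 7.
Tm = 2×12 + 4×7 = 52°C

52°C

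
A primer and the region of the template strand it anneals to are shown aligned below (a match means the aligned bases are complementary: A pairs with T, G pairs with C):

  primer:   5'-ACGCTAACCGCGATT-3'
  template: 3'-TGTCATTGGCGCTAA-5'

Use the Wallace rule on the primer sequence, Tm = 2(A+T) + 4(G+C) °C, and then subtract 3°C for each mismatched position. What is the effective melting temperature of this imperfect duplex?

Primer base counts: A=4, T=3, G=3, C=5 → A+T=7, G+C=8
Perfect-match Tm = 2(7) + 4(8) = 14 + 32 = 46°C
Mismatches (positions where the bases are not complementary): 2 (at positions 3, 4)
Effective Tm = 46 − 2×3 = 46 − 6 = 40°C

40°C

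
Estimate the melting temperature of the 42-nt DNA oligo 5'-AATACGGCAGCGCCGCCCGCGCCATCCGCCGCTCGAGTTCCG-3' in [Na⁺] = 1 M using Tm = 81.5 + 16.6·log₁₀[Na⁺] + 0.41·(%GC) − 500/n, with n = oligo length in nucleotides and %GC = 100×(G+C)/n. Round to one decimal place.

99.9°C

Length n = 42. Base counts: C=19, G=12, A=6, T=5
G+C = 31, so %GC = 31/42 × 100 = 73.81%
Salt term: 16.6 × (0) = 0
GC term: 0.41 × 73.81 = 30.262; length term: −500/42 = −11.905
Tm = 81.5 + (0) + 30.262 − 11.905 = 99.857 → 99.9°C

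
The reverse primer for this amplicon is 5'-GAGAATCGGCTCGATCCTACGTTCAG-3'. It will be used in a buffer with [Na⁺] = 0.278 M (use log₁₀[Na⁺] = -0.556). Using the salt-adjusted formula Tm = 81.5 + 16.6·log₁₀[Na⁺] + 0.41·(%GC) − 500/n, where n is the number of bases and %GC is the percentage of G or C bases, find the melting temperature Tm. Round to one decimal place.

Length n = 26. Base counts: C=7, G=7, T=6, A=6
G+C = 14, so %GC = 14/26 × 100 = 53.846%
Salt term: 16.6 × (-0.556) = -9.23
GC term: 0.41 × 53.846 = 22.077; length term: −500/26 = −19.231
Tm = 81.5 + (-9.23) + 22.077 − 19.231 = 75.116 → 75.1°C

75.1°C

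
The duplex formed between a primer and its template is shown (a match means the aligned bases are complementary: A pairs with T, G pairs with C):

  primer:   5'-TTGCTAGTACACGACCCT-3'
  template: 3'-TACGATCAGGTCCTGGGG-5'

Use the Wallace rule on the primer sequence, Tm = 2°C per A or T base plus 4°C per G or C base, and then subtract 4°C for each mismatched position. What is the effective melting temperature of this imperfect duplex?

Primer base counts: A=4, T=5, G=3, C=6 → A+T=9, G+C=9
Perfect-match Tm = 2(9) + 4(9) = 18 + 36 = 54°C
Mismatches (positions where the bases are not complementary): 4 (at positions 1, 9, 12, 18)
Effective Tm = 54 − 4×4 = 54 − 16 = 38°C

38°C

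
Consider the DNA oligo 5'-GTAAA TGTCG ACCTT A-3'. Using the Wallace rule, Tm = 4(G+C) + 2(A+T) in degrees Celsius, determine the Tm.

44°C

Base counts: C=3, A=5, G=3, T=5
A+T = 10, G+C = 6
Tm = 4·6 + 2·10 = 24 + 20 = 44°C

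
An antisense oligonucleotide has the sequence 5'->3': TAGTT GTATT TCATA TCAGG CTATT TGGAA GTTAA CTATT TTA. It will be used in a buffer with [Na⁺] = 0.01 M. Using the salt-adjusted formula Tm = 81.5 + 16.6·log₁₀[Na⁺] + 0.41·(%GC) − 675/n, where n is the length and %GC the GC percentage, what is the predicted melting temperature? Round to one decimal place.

43.1°C

Length n = 43. Scanning the sequence gives C=4, A=12, T=20, G=7.
G+C = 11, so %GC = 11/43 × 100 = 25.581%
Salt term: 16.6 × (-2) = -33.2
GC term: 0.41 × 25.581 = 10.488; length term: −675/43 = −15.698
Tm = 81.5 + (-33.2) + 10.488 − 15.698 = 43.09 → 43.1°C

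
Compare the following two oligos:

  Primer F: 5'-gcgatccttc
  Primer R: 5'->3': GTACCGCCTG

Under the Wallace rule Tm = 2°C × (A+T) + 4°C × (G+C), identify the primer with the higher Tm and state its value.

Primer F: A+T=4, G+C=6 → Tm = 2(4)+4(6) = 32°C
Primer R: A+T=3, G+C=7 → Tm = 2(3)+4(7) = 34°C
32°C vs 34°C → primer R is higher.

Primer R, 34°C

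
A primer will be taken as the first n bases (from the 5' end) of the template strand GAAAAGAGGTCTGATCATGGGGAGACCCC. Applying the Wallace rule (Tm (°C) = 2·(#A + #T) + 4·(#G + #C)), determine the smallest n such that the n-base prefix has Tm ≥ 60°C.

n = 21

First 20 bases: GAAAAGAGGTCTGATCATGG → Tm = 58°C (< 60°C)
First 21 bases: GAAAAGAGGTCTGATCATGGG → Tm = 62°C (≥ 60°C)
Since every base adds ≥2°C, Tm only increases with n, so the threshold is first crossed at n = 21.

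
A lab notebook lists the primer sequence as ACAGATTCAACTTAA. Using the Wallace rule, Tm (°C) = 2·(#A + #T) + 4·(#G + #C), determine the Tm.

C=3, T=4, G=1, A=7
AT pairs contribute 11, GC pairs contribute 4.
Tm = 2×11 + 4×4 = 38°C

38°C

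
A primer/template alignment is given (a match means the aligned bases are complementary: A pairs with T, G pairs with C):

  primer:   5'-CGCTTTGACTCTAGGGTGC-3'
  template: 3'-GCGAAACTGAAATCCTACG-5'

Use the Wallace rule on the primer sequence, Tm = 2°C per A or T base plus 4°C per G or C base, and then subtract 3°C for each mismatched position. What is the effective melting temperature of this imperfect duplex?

54°C

Primer base counts: A=2, T=6, G=6, C=5 → A+T=8, G+C=11
Perfect-match Tm = 2(8) + 4(11) = 16 + 44 = 60°C
Mismatches (positions where the bases are not complementary): 2 (at positions 11, 16)
Effective Tm = 60 − 2×3 = 60 − 6 = 54°C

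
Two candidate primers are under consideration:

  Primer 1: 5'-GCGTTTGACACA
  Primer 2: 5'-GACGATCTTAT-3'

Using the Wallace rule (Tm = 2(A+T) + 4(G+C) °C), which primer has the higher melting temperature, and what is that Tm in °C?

Primer 1, 36°C

Primer 1: A+T=6, G+C=6 → Tm = 2(6)+4(6) = 36°C
Primer 2: A+T=7, G+C=4 → Tm = 2(7)+4(4) = 30°C
36°C vs 30°C → primer 1 is higher.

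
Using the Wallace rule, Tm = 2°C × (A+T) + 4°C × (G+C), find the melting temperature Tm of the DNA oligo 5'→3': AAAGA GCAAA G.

Counting bases: T=0, A=7, C=1, G=3
A+T = 7, G+C = 4
Tm = 2×7 + 4×4 = 30°C

30°C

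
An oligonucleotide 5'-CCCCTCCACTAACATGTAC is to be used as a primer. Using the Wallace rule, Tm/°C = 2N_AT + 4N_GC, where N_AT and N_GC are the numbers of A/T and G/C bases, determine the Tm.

T=4, G=1, A=5, C=9
So N_AT = 9 and N_GC = 10.
Tm = 2(9) + 4(10) = 18 + 40 = 58°C

58°C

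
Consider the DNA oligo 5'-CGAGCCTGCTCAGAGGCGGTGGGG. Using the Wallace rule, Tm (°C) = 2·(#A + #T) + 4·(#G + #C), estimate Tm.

84°C

C=6, G=12, T=3, A=3
A+T = 6, G+C = 18
Tm = 2(6) + 4(18) = 12 + 72 = 84°C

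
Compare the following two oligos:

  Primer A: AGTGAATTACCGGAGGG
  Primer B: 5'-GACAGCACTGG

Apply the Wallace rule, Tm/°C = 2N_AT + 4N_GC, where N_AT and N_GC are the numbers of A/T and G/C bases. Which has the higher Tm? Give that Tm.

Primer A: A+T=8, G+C=9 → Tm = 2(8)+4(9) = 52°C
Primer B: A+T=4, G+C=7 → Tm = 2(4)+4(7) = 36°C
52°C vs 36°C → primer A is higher.

Primer A, 52°C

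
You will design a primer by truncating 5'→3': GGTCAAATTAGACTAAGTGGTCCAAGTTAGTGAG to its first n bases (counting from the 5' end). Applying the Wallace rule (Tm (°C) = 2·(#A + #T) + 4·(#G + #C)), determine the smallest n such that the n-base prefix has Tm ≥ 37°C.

n = 14

First 13 bases: GGTCAAATTAGAC → Tm = 36°C (< 37°C)
First 14 bases: GGTCAAATTAGACT → Tm = 38°C (≥ 37°C)
Each additional base adds 2°C (A/T) or 4°C (G/C), so Tm is non-decreasing in n; n = 14 is the first length to reach 37°C.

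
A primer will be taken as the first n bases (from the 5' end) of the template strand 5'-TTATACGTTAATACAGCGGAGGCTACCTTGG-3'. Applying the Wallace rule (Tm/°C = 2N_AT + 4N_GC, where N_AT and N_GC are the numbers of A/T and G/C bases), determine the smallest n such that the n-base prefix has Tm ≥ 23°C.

n = 10

First 9 bases: TTATACGTT → Tm = 22°C (< 23°C)
First 10 bases: TTATACGTTA → Tm = 24°C (≥ 23°C)
Since every base adds ≥2°C, Tm only increases with n, so the threshold is first crossed at n = 10.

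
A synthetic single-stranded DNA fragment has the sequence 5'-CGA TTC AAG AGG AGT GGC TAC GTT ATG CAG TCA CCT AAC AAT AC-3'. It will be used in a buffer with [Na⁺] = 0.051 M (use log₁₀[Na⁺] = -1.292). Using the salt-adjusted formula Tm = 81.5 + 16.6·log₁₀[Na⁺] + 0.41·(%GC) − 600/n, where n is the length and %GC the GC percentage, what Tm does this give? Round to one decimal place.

Length n = 44. Scanning the sequence gives G=10, T=10, A=14, C=10.
G+C = 20, so %GC = 20/44 × 100 = 45.455%
Salt term: 16.6 × (-1.292) = -21.447
GC term: 0.41 × 45.455 = 18.637; length term: −600/44 = −13.636
Tm = 81.5 + (-21.447) + 18.637 − 13.636 = 65.054 → 65.1°C

65.1°C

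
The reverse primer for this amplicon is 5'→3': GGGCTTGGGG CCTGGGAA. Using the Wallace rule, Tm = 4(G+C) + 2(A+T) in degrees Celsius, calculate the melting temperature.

62°C

Counting bases: A=2, C=3, G=10, T=3
AT pairs contribute 5, GC pairs contribute 13.
Tm = 4·13 + 2·5 = 52 + 10 = 62°C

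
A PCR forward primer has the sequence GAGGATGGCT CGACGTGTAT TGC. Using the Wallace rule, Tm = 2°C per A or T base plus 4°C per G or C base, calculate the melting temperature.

72°C

Base counts: A=4, G=9, T=6, C=4
A+T = 10, G+C = 13
Tm = 2×10 + 4×13 = 72°C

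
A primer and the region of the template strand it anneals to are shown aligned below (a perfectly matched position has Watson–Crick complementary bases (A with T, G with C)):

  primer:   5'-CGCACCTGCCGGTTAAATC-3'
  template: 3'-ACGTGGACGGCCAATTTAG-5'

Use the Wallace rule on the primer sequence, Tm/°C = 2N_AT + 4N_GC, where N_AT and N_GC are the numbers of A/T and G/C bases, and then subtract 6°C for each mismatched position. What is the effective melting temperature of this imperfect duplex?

Primer base counts: A=4, T=4, G=4, C=7 → A+T=8, G+C=11
Perfect-match Tm = 2(8) + 4(11) = 16 + 44 = 60°C
Mismatches (positions where the bases are not complementary): 1 (at position 1)
Effective Tm = 60 − 1×6 = 60 − 6 = 54°C

54°C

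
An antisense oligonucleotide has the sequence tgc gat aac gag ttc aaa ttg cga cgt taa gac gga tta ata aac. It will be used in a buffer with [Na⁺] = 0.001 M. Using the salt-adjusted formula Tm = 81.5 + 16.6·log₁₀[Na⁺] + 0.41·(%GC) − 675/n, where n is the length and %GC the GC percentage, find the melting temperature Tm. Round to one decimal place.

Length n = 45. G=10, C=7, T=11, A=17
G+C = 17, so %GC = 17/45 × 100 = 37.778%
Salt term: 16.6 × (-3) = -49.8
GC term: 0.41 × 37.778 = 15.489; length term: −675/45 = −15
Tm = 81.5 + (-49.8) + 15.489 − 15 = 32.189 → 32.2°C

32.2°C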